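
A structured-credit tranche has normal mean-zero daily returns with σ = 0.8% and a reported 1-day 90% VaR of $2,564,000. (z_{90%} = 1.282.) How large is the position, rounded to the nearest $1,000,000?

$250,000,000

VaR as a fraction of value: z·σ = 1.282 × 0.8% = 1.0256%.
Position = $2,564,000 / 0.010256 = $250,000,000.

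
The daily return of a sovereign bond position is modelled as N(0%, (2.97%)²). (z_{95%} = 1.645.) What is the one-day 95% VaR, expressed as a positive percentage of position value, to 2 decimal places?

VaR = z·σ = 1.645 × 2.97% = 4.886%.

4.89%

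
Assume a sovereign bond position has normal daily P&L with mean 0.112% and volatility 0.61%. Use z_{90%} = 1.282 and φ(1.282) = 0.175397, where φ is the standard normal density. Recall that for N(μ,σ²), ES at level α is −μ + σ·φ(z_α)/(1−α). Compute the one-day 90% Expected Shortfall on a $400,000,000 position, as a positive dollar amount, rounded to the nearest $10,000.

Tail multiplier: φ(z)/(1−α) = 0.175397 / 0.1 = 1.754.
ES = −(0.112%) + 0.61% × 1.754 = 0.958%.
On $400,000,000: 0.00958 × $400,000,000 = $3,832,000.

$3,830,000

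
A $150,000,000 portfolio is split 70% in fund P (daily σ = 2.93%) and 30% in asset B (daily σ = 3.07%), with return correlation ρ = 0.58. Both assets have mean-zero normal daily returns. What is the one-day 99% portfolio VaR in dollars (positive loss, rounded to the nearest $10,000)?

σ_p² = 0.7²·2.93² + 0.3²·3.07² + 2·0.58·0.7·0.3·2.93·3.07 = 7.2460 (%²).
σ_p = √7.2460 = 2.692%.
At 99%, z = 2.326.
VaR = 2.326 × 2.692% = 6.262%; on $150,000,000 that is $9,393,000.

$9,390,000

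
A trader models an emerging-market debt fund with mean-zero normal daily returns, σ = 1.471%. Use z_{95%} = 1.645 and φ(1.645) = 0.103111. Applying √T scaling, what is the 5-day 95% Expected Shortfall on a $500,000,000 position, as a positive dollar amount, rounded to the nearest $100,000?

$33,900,000

σ_{5d} = 1.471% × √5 = 3.289%.
ES multiplier = φ(z)/(1−α) = 0.103111/0.05 = 2.062.
ES = 3.289% × 2.062 = 6.782%; on $500,000,000: $33,910,000.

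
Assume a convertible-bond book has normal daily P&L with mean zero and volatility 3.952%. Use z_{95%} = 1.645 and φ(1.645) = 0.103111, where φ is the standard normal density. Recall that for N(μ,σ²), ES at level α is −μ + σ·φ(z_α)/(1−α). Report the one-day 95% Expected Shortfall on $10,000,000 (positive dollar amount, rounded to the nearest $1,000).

$815,000

Tail multiplier: φ(z)/(1−α) = 0.103111 / 0.05 = 2.062.
ES = 3.952% × 2.062 = 8.149%.
On $10,000,000: 0.08149 × $10,000,000 = $814,900.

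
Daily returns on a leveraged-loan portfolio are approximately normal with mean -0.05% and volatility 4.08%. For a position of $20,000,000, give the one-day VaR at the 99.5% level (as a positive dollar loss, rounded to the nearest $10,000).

At 99.5% one-sided, z = 2.576.
VaR = −μ + z·σ = −(-0.05%) + 2.576 × 4.08% = 10.560%.
On $20,000,000: 0.10560 × $20,000,000 = $2,112,000.

$2,110,000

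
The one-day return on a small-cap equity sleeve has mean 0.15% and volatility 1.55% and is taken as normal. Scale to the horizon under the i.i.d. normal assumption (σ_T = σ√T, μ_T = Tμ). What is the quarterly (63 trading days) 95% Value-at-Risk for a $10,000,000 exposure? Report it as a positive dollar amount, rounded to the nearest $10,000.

$1,080,000

At 95%, z = 1.645.
σ_{63d} = 1.55% × √63 = 12.303%; μ_{63d} = 63 × 0.15% = 9.450%.
VaR = −(9.450%) + 1.645 × 12.303% = 10.788%.
On $10,000,000: 0.10788 × $10,000,000 = $1,078,800.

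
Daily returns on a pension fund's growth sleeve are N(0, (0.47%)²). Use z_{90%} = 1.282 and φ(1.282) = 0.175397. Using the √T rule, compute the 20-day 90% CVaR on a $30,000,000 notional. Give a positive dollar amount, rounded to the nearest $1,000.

$1,106,000

σ_{20d} = 0.47% × √20 = 2.102%.
ES multiplier = φ(z)/(1−α) = 0.175397/0.1 = 1.754.
ES = 2.102% × 1.754 = 3.687%; on $30,000,000: $1,106,100.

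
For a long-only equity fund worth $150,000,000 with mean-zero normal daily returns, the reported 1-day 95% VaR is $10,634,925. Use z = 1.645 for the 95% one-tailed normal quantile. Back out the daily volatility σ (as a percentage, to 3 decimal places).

VaR as a fraction: $10,634,925 / $150,000,000 = 7.090%.
σ = VaR / z = 7.090% / 1.645 = 4.310%.

4.310%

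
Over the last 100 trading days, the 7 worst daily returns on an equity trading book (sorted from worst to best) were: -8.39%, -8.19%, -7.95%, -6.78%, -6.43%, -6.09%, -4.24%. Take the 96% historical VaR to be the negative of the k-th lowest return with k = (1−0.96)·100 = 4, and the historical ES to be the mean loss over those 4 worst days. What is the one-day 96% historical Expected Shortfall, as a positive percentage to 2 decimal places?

The 4 worst returns sum to -31.31%.
ES = −(-31.31%) / 4 = 7.8275% ≈ 7.83%.

7.83%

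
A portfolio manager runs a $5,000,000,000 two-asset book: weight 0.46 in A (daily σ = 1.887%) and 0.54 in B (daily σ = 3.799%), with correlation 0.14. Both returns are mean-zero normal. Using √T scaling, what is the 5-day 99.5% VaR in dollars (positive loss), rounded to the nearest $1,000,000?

$673,000,000

σ_p = √(0.46²·1.887² + 0.54²·3.799² + 2·0.14·0.46·0.54·1.887·3.799) = 2.337%.
σ_{5d} = 2.337% × √5 = 5.226%.
z(99.5%) = 2.576.
VaR = 2.576 × 5.226% = 13.462%; on $5,000,000,000 that is $673,100,000.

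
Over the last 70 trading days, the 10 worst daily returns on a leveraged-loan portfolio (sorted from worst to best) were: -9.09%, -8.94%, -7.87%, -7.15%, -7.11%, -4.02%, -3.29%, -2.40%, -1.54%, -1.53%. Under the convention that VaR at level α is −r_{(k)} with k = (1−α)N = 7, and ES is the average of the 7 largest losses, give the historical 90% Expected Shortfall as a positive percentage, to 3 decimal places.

The 7 worst returns sum to -47.47%.
ES = −(-47.47%) / 7 = 6.7814…% ≈ 6.781%.

6.781%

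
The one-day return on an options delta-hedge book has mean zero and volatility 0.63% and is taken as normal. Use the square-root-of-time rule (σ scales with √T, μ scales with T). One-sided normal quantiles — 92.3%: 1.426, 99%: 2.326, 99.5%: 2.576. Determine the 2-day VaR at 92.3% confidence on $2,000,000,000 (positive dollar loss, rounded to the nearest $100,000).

$25,400,000

σ_{2d} = 0.63% × √2 = 0.891%.
VaR = 1.426 × 0.891% = 1.271%.
On $2,000,000,000: 0.01271 × $2,000,000,000 = $25,420,000.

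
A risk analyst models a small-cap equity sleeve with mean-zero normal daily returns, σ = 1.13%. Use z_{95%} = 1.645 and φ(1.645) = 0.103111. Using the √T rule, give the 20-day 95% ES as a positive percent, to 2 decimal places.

10.42%

σ_{20d} = 1.13% × √20 = 5.054%.
ES multiplier = φ(z)/(1−α) = 0.103111/0.05 = 2.062.
ES = 5.054% × 2.062 = 10.421%.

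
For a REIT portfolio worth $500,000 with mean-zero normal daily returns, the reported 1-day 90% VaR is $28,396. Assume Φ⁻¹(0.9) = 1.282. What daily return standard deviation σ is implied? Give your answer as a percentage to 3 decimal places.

4.430%

VaR as a fraction: $28,396 / $500,000 = 5.679%.
σ = VaR / z = 5.679% / 1.282 = 4.430%.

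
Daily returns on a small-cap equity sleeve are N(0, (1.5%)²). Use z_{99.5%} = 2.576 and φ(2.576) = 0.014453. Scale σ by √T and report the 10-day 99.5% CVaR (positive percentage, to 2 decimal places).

σ_{10d} = 1.5% × √10 = 4.743%.
ES multiplier = φ(z)/(1−α) = 0.014453/0.005 = 2.891.
ES = 4.743% × 2.891 = 13.712%.

13.71%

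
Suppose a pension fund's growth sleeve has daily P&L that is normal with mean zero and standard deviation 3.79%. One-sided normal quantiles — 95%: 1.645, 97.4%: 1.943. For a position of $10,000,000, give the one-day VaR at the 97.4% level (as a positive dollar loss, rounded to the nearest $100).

VaR = z·σ = 1.943 × 3.79% = 7.364%.
On $10,000,000: 0.07364 × $10,000,000 = $736,400.

$736,400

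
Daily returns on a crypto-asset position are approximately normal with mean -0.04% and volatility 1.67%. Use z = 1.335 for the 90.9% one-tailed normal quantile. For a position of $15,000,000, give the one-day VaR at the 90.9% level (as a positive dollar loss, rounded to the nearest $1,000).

VaR = −μ + z·σ = −(-0.04%) + 1.335 × 1.67% = 2.269%.
On $15,000,000: 0.02269 × $15,000,000 = $340,350.

$340,000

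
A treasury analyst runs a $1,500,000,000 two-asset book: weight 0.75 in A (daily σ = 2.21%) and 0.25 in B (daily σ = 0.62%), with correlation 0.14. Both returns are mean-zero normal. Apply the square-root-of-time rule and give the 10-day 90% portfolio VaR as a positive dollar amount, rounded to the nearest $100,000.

σ_p = √(0.75²·2.21² + 0.25²·0.62² + 2·0.14·0.75·0.25·2.21·0.62) = 1.686%.
σ_{10d} = 1.686% × √10 = 5.332%.
z(90%) = 1.282.
VaR = 1.282 × 5.332% = 6.836%; on $1,500,000,000 that is $102,540,000.

$102,500,000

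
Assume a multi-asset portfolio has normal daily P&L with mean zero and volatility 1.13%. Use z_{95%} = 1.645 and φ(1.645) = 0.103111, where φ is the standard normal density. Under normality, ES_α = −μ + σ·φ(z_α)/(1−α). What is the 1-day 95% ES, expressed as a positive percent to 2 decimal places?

Tail multiplier: φ(z)/(1−α) = 0.103111 / 0.05 = 2.062.
ES = 1.13% × 2.062 = 2.330%.

2.33%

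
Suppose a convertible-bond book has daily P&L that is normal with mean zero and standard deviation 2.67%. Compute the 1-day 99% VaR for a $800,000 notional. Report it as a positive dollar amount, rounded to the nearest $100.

$49,700

At 99% one-sided, z = 2.326.
VaR = z·σ = 2.326 × 2.67% = 6.210%.
On $800,000: 0.06210 × $800,000 = $49,680.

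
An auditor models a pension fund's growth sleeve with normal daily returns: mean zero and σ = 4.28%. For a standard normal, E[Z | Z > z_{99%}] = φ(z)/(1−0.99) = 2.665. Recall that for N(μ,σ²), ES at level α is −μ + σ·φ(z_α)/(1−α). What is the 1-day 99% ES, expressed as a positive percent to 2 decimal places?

ES = 4.28% × 2.665 = 11.406%.

11.41%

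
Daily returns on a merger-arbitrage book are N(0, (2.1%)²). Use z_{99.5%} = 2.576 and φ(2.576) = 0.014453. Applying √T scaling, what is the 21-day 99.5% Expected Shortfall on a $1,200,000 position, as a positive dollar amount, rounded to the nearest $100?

σ_{21d} = 2.1% × √21 = 9.623%.
ES multiplier = φ(z)/(1−α) = 0.014453/0.005 = 2.891.
ES = 9.623% × 2.891 = 27.820%; on $1,200,000: $333,840.

$333,800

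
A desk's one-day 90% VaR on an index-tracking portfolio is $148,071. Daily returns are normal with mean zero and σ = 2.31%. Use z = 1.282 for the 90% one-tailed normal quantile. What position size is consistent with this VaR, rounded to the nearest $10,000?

$5,000,000

VaR as a fraction of value: z·σ = 1.282 × 2.31% = 2.96142%.
Position = $148,071 / 0.0296142 = $5,000,000.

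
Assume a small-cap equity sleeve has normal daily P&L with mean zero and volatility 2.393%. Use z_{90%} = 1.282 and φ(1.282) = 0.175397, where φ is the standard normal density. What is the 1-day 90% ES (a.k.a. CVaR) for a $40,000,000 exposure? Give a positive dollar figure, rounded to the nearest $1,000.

Tail multiplier: φ(z)/(1−α) = 0.175397 / 0.1 = 1.754.
ES = 2.393% × 1.754 = 4.197%.
On $40,000,000: 0.04197 × $40,000,000 = $1,678,800.

$1,679,000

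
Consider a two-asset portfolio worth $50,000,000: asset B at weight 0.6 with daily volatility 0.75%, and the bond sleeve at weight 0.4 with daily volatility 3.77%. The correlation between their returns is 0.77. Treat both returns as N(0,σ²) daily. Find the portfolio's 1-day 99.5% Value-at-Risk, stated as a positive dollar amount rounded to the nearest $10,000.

$2,420,000

σ_p² = 0.6²·0.75² + 0.4²·3.77² + 2·0.77·0.6·0.4·0.75·3.77 = 3.5216 (%²).
σ_p = √3.5216 = 1.877%.
At 99.5%, z = 2.576.
VaR = 2.576 × 1.877% = 4.835%; on $50,000,000 that is $2,417,500.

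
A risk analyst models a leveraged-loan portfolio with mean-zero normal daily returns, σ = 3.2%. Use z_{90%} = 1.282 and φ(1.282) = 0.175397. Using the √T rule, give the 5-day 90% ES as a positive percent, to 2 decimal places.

12.55%

σ_{5d} = 3.2% × √5 = 7.155%.
ES multiplier = φ(z)/(1−α) = 0.175397/0.1 = 1.754.
ES = 7.155% × 1.754 = 12.550%.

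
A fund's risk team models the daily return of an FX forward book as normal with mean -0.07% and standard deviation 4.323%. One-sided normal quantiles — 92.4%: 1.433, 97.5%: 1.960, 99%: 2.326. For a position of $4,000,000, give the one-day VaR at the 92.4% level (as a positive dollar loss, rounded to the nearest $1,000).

VaR = −μ + z·σ = −(-0.07%) + 1.433 × 4.323% = 6.265%.
On $4,000,000: 0.06265 × $4,000,000 = $250,600.

$251,000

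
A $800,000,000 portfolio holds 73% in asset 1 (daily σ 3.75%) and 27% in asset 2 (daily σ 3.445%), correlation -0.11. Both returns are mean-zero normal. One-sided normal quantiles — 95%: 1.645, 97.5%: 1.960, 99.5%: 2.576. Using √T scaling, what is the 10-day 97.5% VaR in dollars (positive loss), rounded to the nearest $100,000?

$138,500,000

σ_p = √(0.73²·3.75² + 0.27²·3.445² + 2·-0.11·0.73·0.27·3.75·3.445) = 2.793%.
σ_{10d} = 2.793% × √10 = 8.832%.
VaR = 1.960 × 8.832% = 17.311%; on $800,000,000 that is $138,488,000.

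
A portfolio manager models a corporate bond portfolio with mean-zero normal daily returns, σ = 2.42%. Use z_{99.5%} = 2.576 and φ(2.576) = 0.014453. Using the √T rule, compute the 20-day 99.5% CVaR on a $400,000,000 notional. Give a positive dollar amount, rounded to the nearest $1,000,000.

σ_{20d} = 2.42% × √20 = 10.823%.
ES multiplier = φ(z)/(1−α) = 0.014453/0.005 = 2.891.
ES = 10.823% × 2.891 = 31.289%; on $400,000,000: $125,156,000.

$125,000,000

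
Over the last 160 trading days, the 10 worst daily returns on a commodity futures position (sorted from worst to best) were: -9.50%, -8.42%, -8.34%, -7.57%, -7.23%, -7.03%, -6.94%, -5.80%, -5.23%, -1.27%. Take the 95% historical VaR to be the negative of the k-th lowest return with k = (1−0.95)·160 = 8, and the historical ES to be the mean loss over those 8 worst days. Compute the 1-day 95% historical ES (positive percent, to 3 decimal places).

7.604%

The 8 worst returns sum to -60.83%.
ES = −(-60.83%) / 8 = 7.60375% ≈ 7.604%.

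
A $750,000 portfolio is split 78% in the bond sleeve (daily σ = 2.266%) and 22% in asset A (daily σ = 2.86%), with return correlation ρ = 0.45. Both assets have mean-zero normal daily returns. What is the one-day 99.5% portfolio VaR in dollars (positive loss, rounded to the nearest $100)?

$41,100

σ_p² = 0.78²·2.266² + 0.22²·2.86² + 2·0.45·0.78·0.22·2.266·2.86 = 4.5208 (%²).
σ_p = √4.5208 = 2.126%.
At 99.5%, z = 2.576.
VaR = 2.576 × 2.126% = 5.477%; on $750,000 that is $41,078.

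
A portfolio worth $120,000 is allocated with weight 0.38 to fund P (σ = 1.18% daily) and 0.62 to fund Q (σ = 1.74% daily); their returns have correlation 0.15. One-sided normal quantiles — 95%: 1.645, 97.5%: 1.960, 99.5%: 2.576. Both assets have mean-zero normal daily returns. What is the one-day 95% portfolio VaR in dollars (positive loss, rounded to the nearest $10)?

σ_p² = 0.38²·1.18² + 0.62²·1.74² + 2·0.15·0.38·0.62·1.18·1.74 = 1.5100 (%²).
σ_p = √1.5100 = 1.229%.
VaR = 1.645 × 1.229% = 2.022%; on $120,000 that is $2,426.

$2,430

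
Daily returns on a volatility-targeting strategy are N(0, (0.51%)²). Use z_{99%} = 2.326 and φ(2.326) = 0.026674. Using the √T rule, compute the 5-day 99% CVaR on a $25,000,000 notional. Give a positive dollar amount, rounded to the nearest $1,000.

σ_{5d} = 0.51% × √5 = 1.140%.
ES multiplier = φ(z)/(1−α) = 0.026674/0.01 = 2.667.
ES = 1.140% × 2.667 = 3.040%; on $25,000,000: $760,000.

$760,000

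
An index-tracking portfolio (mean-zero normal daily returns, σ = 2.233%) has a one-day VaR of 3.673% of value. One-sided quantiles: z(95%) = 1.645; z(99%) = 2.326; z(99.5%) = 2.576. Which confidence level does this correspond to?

Implied z = VaR/σ = 3.673 / 2.233 = 1.645.
This matches z(95%) = 1.645.

95%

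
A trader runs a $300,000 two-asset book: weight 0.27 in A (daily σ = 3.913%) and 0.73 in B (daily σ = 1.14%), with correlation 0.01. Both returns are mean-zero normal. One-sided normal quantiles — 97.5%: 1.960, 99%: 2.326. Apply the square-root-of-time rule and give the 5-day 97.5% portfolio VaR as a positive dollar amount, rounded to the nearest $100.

σ_p = √(0.27²·3.913² + 0.73²·1.14² + 2·0.01·0.27·0.73·3.913·1.14) = 1.351%.
σ_{5d} = 1.351% × √5 = 3.021%.
VaR = 1.960 × 3.021% = 5.921%; on $300,000 that is $17,763.

$17,800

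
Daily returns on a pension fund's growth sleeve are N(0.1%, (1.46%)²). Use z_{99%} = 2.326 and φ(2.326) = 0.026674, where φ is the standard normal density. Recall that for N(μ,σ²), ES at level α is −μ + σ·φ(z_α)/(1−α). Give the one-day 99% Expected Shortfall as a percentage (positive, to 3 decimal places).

3.794%

Tail multiplier: φ(z)/(1−α) = 0.026674 / 0.01 = 2.667.
ES = −(0.1%) + 1.46% × 2.667 = 3.794%.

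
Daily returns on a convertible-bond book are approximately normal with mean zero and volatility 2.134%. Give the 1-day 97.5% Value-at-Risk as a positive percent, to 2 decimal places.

4.18%

At 97.5% one-sided, z = 1.960.
VaR = z·σ = 1.960 × 2.134% = 4.183%.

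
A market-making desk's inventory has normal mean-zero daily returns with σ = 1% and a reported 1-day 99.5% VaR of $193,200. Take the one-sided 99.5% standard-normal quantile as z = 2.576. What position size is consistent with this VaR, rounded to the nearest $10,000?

$7,500,000

VaR as a fraction of value: z·σ = 2.576 × 1% = 2.576%.
Position = $193,200 / 0.02576 = $7,500,000.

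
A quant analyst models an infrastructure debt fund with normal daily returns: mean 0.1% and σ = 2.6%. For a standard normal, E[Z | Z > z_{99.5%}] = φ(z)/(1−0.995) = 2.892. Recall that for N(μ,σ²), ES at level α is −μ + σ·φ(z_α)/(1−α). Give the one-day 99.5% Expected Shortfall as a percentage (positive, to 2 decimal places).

ES = −(0.1%) + 2.6% × 2.892 = 7.419%.

7.42%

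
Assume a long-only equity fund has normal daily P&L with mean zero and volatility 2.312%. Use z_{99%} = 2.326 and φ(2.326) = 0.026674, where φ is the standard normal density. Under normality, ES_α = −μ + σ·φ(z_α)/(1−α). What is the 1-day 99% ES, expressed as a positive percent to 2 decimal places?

6.17%

Tail multiplier: φ(z)/(1−α) = 0.026674 / 0.01 = 2.667.
ES = 2.312% × 2.667 = 6.166%.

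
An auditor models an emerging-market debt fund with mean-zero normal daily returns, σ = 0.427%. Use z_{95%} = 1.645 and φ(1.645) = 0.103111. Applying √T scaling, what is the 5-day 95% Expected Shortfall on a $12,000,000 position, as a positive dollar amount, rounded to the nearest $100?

$236,300

σ_{5d} = 0.427% × √5 = 0.955%.
ES multiplier = φ(z)/(1−α) = 0.103111/0.05 = 2.062.
ES = 0.955% × 2.062 = 1.969%; on $12,000,000: $236,280.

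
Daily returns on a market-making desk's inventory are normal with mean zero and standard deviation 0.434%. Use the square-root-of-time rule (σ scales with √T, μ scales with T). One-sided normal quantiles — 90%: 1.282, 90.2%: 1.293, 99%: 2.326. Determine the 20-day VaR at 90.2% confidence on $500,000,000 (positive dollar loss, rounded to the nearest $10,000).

$12,550,000

σ_{20d} = 0.434% × √20 = 1.941%.
VaR = 1.293 × 1.941% = 2.510%.
On $500,000,000: 0.02510 × $500,000,000 = $12,550,000.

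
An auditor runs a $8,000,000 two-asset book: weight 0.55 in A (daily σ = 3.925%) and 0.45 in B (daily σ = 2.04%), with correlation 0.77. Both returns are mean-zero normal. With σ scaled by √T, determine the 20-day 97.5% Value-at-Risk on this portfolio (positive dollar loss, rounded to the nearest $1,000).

$2,051,000

σ_p = √(0.55²·3.925² + 0.45²·2.04² + 2·0.77·0.55·0.45·3.925·2.04) = 2.925%.
σ_{20d} = 2.925% × √20 = 13.081%.
z(97.5%) = 1.960.
VaR = 1.960 × 13.081% = 25.639%; on $8,000,000 that is $2,051,120.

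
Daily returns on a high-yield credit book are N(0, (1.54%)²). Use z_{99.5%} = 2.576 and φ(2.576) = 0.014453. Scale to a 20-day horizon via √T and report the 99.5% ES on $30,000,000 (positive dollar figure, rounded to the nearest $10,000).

$5,970,000

σ_{20d} = 1.54% × √20 = 6.887%.
ES multiplier = φ(z)/(1−α) = 0.014453/0.005 = 2.891.
ES = 6.887% × 2.891 = 19.910%; on $30,000,000: $5,973,000.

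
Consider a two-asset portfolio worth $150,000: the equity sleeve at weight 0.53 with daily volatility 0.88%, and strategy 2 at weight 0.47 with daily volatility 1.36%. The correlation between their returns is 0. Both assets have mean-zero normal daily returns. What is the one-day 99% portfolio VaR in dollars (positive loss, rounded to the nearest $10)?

σ_p² = 0.53²·0.88² + 0.47²·1.36² + 2·0·0.53·0.47·0.88·1.36 = 0.6261 (%²).
σ_p = √0.6261 = 0.791%.
At 99%, z = 2.326.
VaR = 2.326 × 0.791% = 1.840%; on $150,000 that is $2,760.

$2,760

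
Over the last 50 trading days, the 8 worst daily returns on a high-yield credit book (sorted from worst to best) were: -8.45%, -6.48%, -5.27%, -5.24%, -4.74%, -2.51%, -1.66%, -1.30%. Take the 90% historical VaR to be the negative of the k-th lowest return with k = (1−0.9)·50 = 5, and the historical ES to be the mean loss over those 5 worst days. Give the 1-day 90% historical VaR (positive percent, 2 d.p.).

k = 5; the 5th lowest return is -4.74%, so VaR = 4.74%.

4.74%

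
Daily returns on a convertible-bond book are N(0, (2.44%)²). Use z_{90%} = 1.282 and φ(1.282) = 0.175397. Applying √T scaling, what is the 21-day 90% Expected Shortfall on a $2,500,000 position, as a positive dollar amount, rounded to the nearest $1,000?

σ_{21d} = 2.44% × √21 = 11.181%.
ES multiplier = φ(z)/(1−α) = 0.175397/0.1 = 1.754.
ES = 11.181% × 1.754 = 19.611%; on $2,500,000: $490,275.

$490,000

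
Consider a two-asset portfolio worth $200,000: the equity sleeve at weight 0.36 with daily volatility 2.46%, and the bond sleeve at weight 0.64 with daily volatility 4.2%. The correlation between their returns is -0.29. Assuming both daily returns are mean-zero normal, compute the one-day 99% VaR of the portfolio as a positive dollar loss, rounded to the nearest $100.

$12,000

σ_p² = 0.36²·2.46² + 0.64²·4.2² + 2·-0.29·0.36·0.64·2.46·4.2 = 6.6289 (%²).
σ_p = √6.6289 = 2.575%.
At 99%, z = 2.326.
VaR = 2.326 × 2.575% = 5.989%; on $200,000 that is $11,978.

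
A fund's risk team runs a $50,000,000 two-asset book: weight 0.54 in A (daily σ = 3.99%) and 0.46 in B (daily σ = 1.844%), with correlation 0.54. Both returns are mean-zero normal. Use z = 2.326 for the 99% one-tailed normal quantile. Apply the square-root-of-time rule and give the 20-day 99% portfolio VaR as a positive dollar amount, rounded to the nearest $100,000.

$14,100,000

σ_p = √(0.54²·3.99² + 0.46²·1.844² + 2·0.54·0.54·0.46·3.99·1.844) = 2.708%.
σ_{20d} = 2.708% × √20 = 12.111%.
VaR = 2.326 × 12.111% = 28.170%; on $50,000,000 that is $14,085,000.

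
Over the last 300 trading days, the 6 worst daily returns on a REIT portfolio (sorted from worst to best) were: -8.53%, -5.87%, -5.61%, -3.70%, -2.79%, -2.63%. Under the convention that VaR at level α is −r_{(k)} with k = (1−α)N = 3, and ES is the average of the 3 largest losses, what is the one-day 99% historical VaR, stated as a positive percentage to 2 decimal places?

k = 3; the 3rd lowest return is -5.61%, so VaR = 5.61%.

5.61%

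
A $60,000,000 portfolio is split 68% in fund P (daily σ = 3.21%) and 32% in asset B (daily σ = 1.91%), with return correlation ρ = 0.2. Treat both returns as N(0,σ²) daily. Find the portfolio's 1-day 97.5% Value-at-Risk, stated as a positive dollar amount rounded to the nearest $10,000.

σ_p² = 0.68²·3.21² + 0.32²·1.91² + 2·0.2·0.68·0.32·3.21·1.91 = 5.6718 (%²).
σ_p = √5.6718 = 2.382%.
At 97.5%, z = 1.960.
VaR = 1.960 × 2.382% = 4.669%; on $60,000,000 that is $2,801,400.

$2,800,000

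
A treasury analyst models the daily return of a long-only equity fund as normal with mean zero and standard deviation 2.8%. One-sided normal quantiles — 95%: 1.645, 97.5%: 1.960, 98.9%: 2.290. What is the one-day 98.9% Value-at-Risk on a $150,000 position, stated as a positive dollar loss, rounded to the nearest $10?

$9,620

VaR = z·σ = 2.290 × 2.8% = 6.412%.
On $150,000: 0.06412 × $150,000 = $9,618.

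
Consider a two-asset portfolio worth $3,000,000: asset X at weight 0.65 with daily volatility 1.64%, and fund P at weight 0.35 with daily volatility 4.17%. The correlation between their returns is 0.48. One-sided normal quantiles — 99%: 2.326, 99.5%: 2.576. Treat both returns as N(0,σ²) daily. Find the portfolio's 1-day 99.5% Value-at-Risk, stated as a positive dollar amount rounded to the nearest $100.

σ_p² = 0.65²·1.64² + 0.35²·4.17² + 2·0.48·0.65·0.35·1.64·4.17 = 4.7601 (%²).
σ_p = √4.7601 = 2.182%.
VaR = 2.576 × 2.182% = 5.621%; on $3,000,000 that is $168,630.

$168,600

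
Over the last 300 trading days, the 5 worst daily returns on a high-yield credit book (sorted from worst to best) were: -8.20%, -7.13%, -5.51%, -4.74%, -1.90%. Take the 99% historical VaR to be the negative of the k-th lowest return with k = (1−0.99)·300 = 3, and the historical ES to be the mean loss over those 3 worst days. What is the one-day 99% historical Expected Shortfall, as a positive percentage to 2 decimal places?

The 3 worst returns sum to -20.84%.
ES = −(-20.84%) / 3 = 6.9466…% ≈ 6.95%.

6.95%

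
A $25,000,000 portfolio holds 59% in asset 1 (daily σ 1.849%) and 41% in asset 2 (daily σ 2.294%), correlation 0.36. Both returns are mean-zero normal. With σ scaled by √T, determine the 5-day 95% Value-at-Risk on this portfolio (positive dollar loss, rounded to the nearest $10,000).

σ_p = √(0.59²·1.849² + 0.41²·2.294² + 2·0.36·0.59·0.41·1.849·2.294) = 1.677%.
σ_{5d} = 1.677% × √5 = 3.750%.
z(95%) = 1.645.
VaR = 1.645 × 3.750% = 6.169%; on $25,000,000 that is $1,542,250.

$1,540,000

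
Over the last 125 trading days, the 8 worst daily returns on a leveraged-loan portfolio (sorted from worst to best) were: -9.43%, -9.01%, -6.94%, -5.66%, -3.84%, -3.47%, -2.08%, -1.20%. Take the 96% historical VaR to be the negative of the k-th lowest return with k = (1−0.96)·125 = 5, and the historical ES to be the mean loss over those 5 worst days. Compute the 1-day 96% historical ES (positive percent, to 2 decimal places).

The 5 worst returns sum to -34.88%.
ES = −(-34.88%) / 5 = 6.976% ≈ 6.98%.

6.98%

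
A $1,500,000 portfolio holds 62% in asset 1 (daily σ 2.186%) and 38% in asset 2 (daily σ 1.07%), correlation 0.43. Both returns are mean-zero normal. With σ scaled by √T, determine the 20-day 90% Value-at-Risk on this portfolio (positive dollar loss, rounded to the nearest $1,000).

σ_p = √(0.62²·2.186² + 0.38²·1.07² + 2·0.43·0.62·0.38·2.186·1.07) = 1.574%.
σ_{20d} = 1.574% × √20 = 7.039%.
z(90%) = 1.282.
VaR = 1.282 × 7.039% = 9.024%; on $1,500,000 that is $135,360.

$135,000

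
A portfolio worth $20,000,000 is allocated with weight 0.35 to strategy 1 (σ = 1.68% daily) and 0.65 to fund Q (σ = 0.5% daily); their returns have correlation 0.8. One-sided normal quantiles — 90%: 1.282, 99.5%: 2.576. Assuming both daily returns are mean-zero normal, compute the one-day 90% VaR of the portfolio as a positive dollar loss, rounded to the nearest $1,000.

$223,000

σ_p² = 0.35²·1.68² + 0.65²·0.5² + 2·0.8·0.35·0.65·1.68·0.5 = 0.7571 (%²).
σ_p = √0.7571 = 0.870%.
VaR = 1.282 × 0.870% = 1.115%; on $20,000,000 that is $223,000.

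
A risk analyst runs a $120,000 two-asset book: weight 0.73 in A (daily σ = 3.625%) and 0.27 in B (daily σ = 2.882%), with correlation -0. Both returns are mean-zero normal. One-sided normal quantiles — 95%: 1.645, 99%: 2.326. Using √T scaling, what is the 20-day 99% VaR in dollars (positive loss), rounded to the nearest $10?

σ_p = √(0.73²·3.625² + 0.27²·2.882² + 2·-0·0.73·0.27·3.625·2.882) = 2.758%.
σ_{20d} = 2.758% × √20 = 12.334%.
VaR = 2.326 × 12.334% = 28.689%; on $120,000 that is $34,427.

$34,430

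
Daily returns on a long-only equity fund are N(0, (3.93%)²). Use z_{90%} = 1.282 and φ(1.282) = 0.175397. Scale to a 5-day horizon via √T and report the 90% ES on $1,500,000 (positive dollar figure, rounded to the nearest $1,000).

σ_{5d} = 3.93% × √5 = 8.788%.
ES multiplier = φ(z)/(1−α) = 0.175397/0.1 = 1.754.
ES = 8.788% × 1.754 = 15.414%; on $1,500,000: $231,210.

$231,000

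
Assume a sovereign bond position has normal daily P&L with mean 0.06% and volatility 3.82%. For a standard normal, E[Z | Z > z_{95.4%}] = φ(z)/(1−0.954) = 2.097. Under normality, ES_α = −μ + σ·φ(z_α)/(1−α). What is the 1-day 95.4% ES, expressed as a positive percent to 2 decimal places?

7.95%

ES = −(0.06%) + 3.82% × 2.097 = 7.951%.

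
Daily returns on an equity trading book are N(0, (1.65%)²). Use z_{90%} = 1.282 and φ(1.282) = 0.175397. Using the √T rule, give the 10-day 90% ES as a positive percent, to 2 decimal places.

9.15%

σ_{10d} = 1.65% × √10 = 5.218%.
ES multiplier = φ(z)/(1−α) = 0.175397/0.1 = 1.754.
ES = 5.218% × 1.754 = 9.152%.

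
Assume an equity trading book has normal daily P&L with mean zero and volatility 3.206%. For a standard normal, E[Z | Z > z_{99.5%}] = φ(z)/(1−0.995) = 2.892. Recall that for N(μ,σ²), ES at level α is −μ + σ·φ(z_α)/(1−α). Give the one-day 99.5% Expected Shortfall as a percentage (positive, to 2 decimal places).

9.27%

ES = 3.206% × 2.892 = 9.272%.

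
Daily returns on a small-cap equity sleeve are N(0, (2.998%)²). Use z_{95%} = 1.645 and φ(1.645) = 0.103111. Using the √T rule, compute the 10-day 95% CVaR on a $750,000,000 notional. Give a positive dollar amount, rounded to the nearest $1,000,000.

σ_{10d} = 2.998% × √10 = 9.481%.
ES multiplier = φ(z)/(1−α) = 0.103111/0.05 = 2.062.
ES = 9.481% × 2.062 = 19.550%; on $750,000,000: $146,625,000.

$147,000,000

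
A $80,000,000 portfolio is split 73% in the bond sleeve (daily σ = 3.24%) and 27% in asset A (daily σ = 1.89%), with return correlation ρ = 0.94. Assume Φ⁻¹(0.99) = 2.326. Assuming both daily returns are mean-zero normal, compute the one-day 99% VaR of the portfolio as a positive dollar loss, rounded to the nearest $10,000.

$5,300,000

σ_p² = 0.73²·3.24² + 0.27²·1.89² + 2·0.94·0.73·0.27·3.24·1.89 = 8.1237 (%²).
σ_p = √8.1237 = 2.850%.
VaR = 2.326 × 2.850% = 6.629%; on $80,000,000 that is $5,303,200.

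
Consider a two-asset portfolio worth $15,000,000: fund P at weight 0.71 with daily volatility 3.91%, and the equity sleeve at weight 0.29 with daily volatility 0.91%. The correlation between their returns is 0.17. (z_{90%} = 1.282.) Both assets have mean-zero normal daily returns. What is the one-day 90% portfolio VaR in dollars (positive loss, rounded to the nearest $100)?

σ_p² = 0.71²·3.91² + 0.29²·0.91² + 2·0.17·0.71·0.29·3.91·0.91 = 8.0255 (%²).
σ_p = √8.0255 = 2.833%.
VaR = 1.282 × 2.833% = 3.632%; on $15,000,000 that is $544,800.

$544,800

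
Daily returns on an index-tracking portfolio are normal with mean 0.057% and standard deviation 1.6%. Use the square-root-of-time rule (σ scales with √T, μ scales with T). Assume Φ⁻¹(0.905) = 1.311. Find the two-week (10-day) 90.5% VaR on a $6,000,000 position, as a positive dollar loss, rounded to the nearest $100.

σ_{10d} = 1.6% × √10 = 5.060%; μ_{10d} = 10 × 0.057% = 0.570%.
VaR = −(0.570%) + 1.311 × 5.060% = 6.064%.
On $6,000,000: 0.06064 × $6,000,000 = $363,840.

$363,800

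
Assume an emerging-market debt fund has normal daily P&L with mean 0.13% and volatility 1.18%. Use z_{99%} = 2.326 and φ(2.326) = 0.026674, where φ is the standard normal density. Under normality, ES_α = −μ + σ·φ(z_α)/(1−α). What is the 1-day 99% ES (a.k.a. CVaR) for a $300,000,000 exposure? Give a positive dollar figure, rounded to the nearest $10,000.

Tail multiplier: φ(z)/(1−α) = 0.026674 / 0.01 = 2.667.
ES = −(0.13%) + 1.18% × 2.667 = 3.017%.
On $300,000,000: 0.03017 × $300,000,000 = $9,051,000.

$9,050,000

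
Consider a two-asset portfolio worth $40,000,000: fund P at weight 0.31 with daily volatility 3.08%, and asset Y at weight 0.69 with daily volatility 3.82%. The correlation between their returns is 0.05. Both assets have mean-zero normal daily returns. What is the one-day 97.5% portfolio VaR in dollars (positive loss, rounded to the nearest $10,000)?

$2,230,000

σ_p² = 0.31²·3.08² + 0.69²·3.82² + 2·0.05·0.31·0.69·3.08·3.82 = 8.1108 (%²).
σ_p = √8.1108 = 2.848%.
At 97.5%, z = 1.960.
VaR = 1.960 × 2.848% = 5.582%; on $40,000,000 that is $2,232,800.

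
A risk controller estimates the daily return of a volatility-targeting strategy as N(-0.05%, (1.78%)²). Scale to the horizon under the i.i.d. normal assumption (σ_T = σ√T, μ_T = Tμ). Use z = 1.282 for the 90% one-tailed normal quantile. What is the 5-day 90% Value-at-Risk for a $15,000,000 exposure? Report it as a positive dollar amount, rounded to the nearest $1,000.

$803,000

σ_{5d} = 1.78% × √5 = 3.980%; μ_{5d} = 5 × -0.05% = -0.250%.
VaR = −(-0.250%) + 1.282 × 3.980% = 5.352%.
On $15,000,000: 0.05352 × $15,000,000 = $802,800.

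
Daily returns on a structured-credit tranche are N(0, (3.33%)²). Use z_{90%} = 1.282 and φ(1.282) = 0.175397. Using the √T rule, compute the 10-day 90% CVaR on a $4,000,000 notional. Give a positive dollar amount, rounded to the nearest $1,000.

$739,000

σ_{10d} = 3.33% × √10 = 10.530%.
ES multiplier = φ(z)/(1−α) = 0.175397/0.1 = 1.754.
ES = 10.530% × 1.754 = 18.470%; on $4,000,000: $738,800.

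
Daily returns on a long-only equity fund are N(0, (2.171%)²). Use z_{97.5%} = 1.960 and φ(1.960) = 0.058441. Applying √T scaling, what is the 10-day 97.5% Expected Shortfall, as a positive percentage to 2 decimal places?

16.05%

σ_{10d} = 2.171% × √10 = 6.865%.
ES multiplier = φ(z)/(1−α) = 0.058441/0.025 = 2.338.
ES = 6.865% × 2.338 = 16.050%.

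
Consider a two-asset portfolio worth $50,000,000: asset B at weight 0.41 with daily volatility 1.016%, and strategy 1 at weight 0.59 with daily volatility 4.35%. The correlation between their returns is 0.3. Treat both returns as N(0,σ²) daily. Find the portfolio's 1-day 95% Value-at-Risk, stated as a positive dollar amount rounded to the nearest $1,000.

$2,238,000

σ_p² = 0.41²·1.016² + 0.59²·4.35² + 2·0.3·0.41·0.59·1.016·4.35 = 7.4019 (%²).
σ_p = √7.4019 = 2.721%.
At 95%, z = 1.645.
VaR = 1.645 × 2.721% = 4.476%; on $50,000,000 that is $2,238,000.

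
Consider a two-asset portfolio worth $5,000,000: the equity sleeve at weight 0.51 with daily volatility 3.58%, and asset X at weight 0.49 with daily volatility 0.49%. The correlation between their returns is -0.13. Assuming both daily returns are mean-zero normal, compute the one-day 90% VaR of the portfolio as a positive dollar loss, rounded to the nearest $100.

σ_p² = 0.51²·3.58² + 0.49²·0.49² + 2·-0.13·0.51·0.49·3.58·0.49 = 3.2772 (%²).
σ_p = √3.2772 = 1.810%.
At 90%, z = 1.282.
VaR = 1.282 × 1.810% = 2.320%; on $5,000,000 that is $116,000.

$116,000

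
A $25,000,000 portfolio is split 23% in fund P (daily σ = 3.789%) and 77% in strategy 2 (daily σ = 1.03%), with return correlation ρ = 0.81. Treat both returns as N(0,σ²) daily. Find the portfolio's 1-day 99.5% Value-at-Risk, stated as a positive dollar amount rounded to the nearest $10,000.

σ_p² = 0.23²·3.789² + 0.77²·1.03² + 2·0.81·0.23·0.77·3.789·1.03 = 2.5082 (%²).
σ_p = √2.5082 = 1.584%.
At 99.5%, z = 2.576.
VaR = 2.576 × 1.584% = 4.080%; on $25,000,000 that is $1,020,000.

$1,020,000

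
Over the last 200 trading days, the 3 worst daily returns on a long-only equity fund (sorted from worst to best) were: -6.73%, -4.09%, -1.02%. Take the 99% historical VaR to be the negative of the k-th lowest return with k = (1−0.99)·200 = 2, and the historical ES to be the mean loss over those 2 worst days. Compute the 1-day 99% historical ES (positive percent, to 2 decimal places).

5.41%

The 2 worst returns sum to -10.82%.
ES = −(-10.82%) / 2 = 5.41%.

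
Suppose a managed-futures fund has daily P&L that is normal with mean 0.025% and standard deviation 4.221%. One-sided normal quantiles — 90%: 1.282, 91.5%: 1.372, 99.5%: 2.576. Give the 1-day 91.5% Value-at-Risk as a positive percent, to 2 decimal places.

VaR = −μ + z·σ = −(0.025%) + 1.372 × 4.221% = 5.766%.

5.77%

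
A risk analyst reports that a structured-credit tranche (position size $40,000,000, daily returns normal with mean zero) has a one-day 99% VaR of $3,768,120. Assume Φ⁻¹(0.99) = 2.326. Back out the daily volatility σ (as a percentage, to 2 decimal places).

VaR as a fraction: $3,768,120 / $40,000,000 = 9.420%.
σ = VaR / z = 9.420% / 2.326 = 4.050%.

4.05%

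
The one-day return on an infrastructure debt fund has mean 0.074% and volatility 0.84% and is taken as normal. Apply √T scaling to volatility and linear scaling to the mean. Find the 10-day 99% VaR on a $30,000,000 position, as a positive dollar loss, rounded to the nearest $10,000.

At 99%, z = 2.326.
σ_{10d} = 0.84% × √10 = 2.656%; μ_{10d} = 10 × 0.074% = 0.740%.
VaR = −(0.740%) + 2.326 × 2.656% = 5.438%.
On $30,000,000: 0.05438 × $30,000,000 = $1,631,400.

$1,630,000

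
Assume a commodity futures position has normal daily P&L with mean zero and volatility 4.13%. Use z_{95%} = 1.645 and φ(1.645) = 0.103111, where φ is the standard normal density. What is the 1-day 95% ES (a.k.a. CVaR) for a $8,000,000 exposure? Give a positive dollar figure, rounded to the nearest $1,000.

Tail multiplier: φ(z)/(1−α) = 0.103111 / 0.05 = 2.062.
ES = 4.13% × 2.062 = 8.516%.
On $8,000,000: 0.08516 × $8,000,000 = $681,280.

$681,000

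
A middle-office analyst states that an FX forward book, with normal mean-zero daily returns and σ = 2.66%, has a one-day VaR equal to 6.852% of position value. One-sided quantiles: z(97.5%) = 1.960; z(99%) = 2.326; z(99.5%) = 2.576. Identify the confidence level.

Implied z = VaR/σ = 6.852 / 2.66 = 2.576.
This matches z(99.5%) = 2.576.

99.5%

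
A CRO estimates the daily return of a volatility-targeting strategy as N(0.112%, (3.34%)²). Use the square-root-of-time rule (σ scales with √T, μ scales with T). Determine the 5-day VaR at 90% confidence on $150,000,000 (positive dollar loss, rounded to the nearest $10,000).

At 90%, z = 1.282.
σ_{5d} = 3.34% × √5 = 7.468%; μ_{5d} = 5 × 0.112% = 0.560%.
VaR = −(0.560%) + 1.282 × 7.468% = 9.014%.
On $150,000,000: 0.09014 × $150,000,000 = $13,521,000.

$13,520,000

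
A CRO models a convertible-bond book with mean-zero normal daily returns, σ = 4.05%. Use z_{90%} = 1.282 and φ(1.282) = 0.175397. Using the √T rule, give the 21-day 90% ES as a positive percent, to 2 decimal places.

32.55%

σ_{21d} = 4.05% × √21 = 18.559%.
ES multiplier = φ(z)/(1−α) = 0.175397/0.1 = 1.754.
ES = 18.559% × 1.754 = 32.552%.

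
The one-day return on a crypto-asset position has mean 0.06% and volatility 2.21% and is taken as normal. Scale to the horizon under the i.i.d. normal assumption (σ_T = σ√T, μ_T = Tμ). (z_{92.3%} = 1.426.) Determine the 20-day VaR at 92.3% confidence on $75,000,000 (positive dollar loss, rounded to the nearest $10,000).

σ_{20d} = 2.21% × √20 = 9.883%; μ_{20d} = 20 × 0.06% = 1.200%.
VaR = −(1.200%) + 1.426 × 9.883% = 12.893%.
On $75,000,000: 0.12893 × $75,000,000 = $9,669,750.

$9,670,000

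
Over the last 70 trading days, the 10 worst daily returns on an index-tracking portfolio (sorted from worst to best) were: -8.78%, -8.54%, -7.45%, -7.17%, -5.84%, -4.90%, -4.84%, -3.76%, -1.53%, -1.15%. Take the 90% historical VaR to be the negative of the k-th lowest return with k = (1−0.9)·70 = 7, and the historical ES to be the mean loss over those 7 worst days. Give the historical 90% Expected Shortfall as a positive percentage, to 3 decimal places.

6.789%

The 7 worst returns sum to -47.52%.
ES = −(-47.52%) / 7 = 6.7885…% ≈ 6.789%.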